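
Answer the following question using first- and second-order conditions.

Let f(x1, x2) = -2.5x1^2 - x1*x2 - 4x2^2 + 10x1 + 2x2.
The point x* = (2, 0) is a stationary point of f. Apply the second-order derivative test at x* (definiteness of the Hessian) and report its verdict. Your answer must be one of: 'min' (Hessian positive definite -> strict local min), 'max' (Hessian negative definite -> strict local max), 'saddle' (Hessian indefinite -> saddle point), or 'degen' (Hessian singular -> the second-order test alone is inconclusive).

Compute the Hessian H = grad^2 f:
  H = [[-5, -1], [-1, -8]]
Verify stationarity: grad f(x*) = H x* + g = (0, 0).
Eigenvalues of H: -8.3028, -4.6972.
Both eigenvalues < 0, so H is negative definite -> x* is a strict local max.

max


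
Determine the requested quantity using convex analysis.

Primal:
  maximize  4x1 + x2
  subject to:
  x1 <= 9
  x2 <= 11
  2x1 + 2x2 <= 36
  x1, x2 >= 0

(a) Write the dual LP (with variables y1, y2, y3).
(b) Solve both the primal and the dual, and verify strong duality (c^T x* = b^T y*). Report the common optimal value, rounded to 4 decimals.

The standard primal-dual pair for 'max c^T x s.t. A x <= b, x >= 0' is:
  Dual:  min b^T y  s.t.  A^T y >= c,  y >= 0.

So the dual LP is:
  minimize  9y1 + 11y2 + 36y3
  subject to:
    y1 + 2y3 >= 4
    y2 + 2y3 >= 1
    y1, y2, y3 >= 0

Solving the primal: x* = (9, 9).
  primal value c^T x* = 45.
Solving the dual: y* = (3, 0, 0.5).
  dual value b^T y* = 45.
Strong duality: c^T x* = b^T y*. Confirmed.

45


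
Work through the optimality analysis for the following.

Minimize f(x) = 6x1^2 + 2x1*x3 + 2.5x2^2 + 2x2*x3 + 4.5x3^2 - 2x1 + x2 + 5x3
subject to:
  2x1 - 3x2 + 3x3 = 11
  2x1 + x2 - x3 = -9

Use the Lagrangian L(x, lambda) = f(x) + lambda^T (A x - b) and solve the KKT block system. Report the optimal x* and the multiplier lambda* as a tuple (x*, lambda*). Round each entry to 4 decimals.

Form the Lagrangian:
  L(x, lambda) = (1/2) x^T Q x + c^T x + lambda^T (A x - b)
Stationarity (grad_x L = 0): Q x + c + A^T lambda = 0.
Primal feasibility: A x = b.

This gives the KKT block system:
  [ Q   A^T ] [ x     ]   [-c ]
  [ A    0  ] [ lambda ] = [ b ]

Solving the linear system:
  x*      = (-2, -3.1667, 1.8333)
  lambda* = (0, 11.1667)
  f(x*)   = 55.25

x* = (-2, -3.1667, 1.8333), lambda* = (0, 11.1667)


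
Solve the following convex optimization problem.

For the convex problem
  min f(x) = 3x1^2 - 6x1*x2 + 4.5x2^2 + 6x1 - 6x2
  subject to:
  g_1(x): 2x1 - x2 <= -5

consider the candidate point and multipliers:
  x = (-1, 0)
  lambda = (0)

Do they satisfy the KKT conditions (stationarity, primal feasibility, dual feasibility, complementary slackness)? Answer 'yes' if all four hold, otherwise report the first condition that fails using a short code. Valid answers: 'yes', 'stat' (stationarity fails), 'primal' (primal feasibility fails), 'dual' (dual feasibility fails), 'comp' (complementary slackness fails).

Gradient of f: grad f(x) = Q x + c = (0, 0)
Constraint values g_i(x) = a_i^T x - b_i:
  g_1((-1, 0)) = 3
Stationarity residual: grad f(x) + sum_i lambda_i a_i = (0, 0)
  -> stationarity OK
Primal feasibility (all g_i <= 0): FAILS
Dual feasibility (all lambda_i >= 0): OK
Complementary slackness (lambda_i * g_i(x) = 0 for all i): OK

Verdict: the first failing condition is primal_feasibility -> primal.

primal


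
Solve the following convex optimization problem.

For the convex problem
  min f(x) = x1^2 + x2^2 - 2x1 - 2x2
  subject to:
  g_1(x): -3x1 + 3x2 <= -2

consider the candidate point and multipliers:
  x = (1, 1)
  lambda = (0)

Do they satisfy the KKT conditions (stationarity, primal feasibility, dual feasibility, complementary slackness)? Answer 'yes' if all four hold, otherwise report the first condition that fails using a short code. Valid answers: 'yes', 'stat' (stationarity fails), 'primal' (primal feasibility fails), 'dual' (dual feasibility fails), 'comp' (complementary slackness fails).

Gradient of f: grad f(x) = Q x + c = (0, 0)
Constraint values g_i(x) = a_i^T x - b_i:
  g_1((1, 1)) = 2
Stationarity residual: grad f(x) + sum_i lambda_i a_i = (0, 0)
  -> stationarity OK
Primal feasibility (all g_i <= 0): FAILS
Dual feasibility (all lambda_i >= 0): OK
Complementary slackness (lambda_i * g_i(x) = 0 for all i): OK

Verdict: the first failing condition is primal_feasibility -> primal.

primal


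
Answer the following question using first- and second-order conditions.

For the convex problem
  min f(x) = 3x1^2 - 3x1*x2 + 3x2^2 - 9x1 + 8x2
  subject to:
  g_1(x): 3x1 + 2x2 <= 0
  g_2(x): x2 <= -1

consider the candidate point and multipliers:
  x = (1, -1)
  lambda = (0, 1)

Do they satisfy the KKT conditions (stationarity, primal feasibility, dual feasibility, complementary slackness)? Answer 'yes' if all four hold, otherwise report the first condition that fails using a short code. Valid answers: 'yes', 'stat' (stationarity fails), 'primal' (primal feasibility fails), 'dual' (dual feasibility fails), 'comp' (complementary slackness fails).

Gradient of f: grad f(x) = Q x + c = (0, -1)
Constraint values g_i(x) = a_i^T x - b_i:
  g_1((1, -1)) = 1
  g_2((1, -1)) = 0
Stationarity residual: grad f(x) + sum_i lambda_i a_i = (0, 0)
  -> stationarity OK
Primal feasibility (all g_i <= 0): FAILS
Dual feasibility (all lambda_i >= 0): OK
Complementary slackness (lambda_i * g_i(x) = 0 for all i): OK

Verdict: the first failing condition is primal_feasibility -> primal.

primal


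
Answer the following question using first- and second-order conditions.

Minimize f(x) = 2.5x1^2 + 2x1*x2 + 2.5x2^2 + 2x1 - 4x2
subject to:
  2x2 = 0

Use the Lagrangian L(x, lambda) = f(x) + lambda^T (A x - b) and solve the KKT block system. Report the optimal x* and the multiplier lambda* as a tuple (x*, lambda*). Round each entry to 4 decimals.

Form the Lagrangian:
  L(x, lambda) = (1/2) x^T Q x + c^T x + lambda^T (A x - b)
Stationarity (grad_x L = 0): Q x + c + A^T lambda = 0.
Primal feasibility: A x = b.

This gives the KKT block system:
  [ Q   A^T ] [ x     ]   [-c ]
  [ A    0  ] [ lambda ] = [ b ]

Solving the linear system:
  x*      = (-0.4, 0)
  lambda* = (2.4)
  f(x*)   = -0.4

x* = (-0.4, 0), lambda* = (2.4)


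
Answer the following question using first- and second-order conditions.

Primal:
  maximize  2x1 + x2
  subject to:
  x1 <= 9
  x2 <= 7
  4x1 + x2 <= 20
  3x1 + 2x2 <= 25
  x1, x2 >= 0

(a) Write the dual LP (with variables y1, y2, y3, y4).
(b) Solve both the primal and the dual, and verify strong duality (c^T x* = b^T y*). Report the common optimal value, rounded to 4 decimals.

The standard primal-dual pair for 'max c^T x s.t. A x <= b, x >= 0' is:
  Dual:  min b^T y  s.t.  A^T y >= c,  y >= 0.

So the dual LP is:
  minimize  9y1 + 7y2 + 20y3 + 25y4
  subject to:
    y1 + 4y3 + 3y4 >= 2
    y2 + y3 + 2y4 >= 1
    y1, y2, y3, y4 >= 0

Solving the primal: x* = (3.25, 7).
  primal value c^T x* = 13.5.
Solving the dual: y* = (0, 0.5, 0.5, 0).
  dual value b^T y* = 13.5.
Strong duality: c^T x* = b^T y*. Confirmed.

13.5


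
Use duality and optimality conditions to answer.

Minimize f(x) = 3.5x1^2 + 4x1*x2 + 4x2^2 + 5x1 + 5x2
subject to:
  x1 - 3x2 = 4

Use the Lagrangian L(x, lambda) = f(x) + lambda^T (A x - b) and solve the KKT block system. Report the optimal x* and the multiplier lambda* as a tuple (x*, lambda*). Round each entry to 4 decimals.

Form the Lagrangian:
  L(x, lambda) = (1/2) x^T Q x + c^T x + lambda^T (A x - b)
Stationarity (grad_x L = 0): Q x + c + A^T lambda = 0.
Primal feasibility: A x = b.

This gives the KKT block system:
  [ Q   A^T ] [ x     ]   [-c ]
  [ A    0  ] [ lambda ] = [ b ]

Solving the linear system:
  x*      = (0.2105, -1.2632)
  lambda* = (-1.4211)
  f(x*)   = 0.2105

x* = (0.2105, -1.2632), lambda* = (-1.4211)


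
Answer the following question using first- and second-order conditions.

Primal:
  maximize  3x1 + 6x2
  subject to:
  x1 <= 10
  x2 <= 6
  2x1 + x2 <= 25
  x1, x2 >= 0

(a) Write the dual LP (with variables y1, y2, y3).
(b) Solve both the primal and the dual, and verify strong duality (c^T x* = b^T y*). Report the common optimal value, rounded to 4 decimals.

The standard primal-dual pair for 'max c^T x s.t. A x <= b, x >= 0' is:
  Dual:  min b^T y  s.t.  A^T y >= c,  y >= 0.

So the dual LP is:
  minimize  10y1 + 6y2 + 25y3
  subject to:
    y1 + 2y3 >= 3
    y2 + y3 >= 6
    y1, y2, y3 >= 0

Solving the primal: x* = (9.5, 6).
  primal value c^T x* = 64.5.
Solving the dual: y* = (0, 4.5, 1.5).
  dual value b^T y* = 64.5.
Strong duality: c^T x* = b^T y*. Confirmed.

64.5


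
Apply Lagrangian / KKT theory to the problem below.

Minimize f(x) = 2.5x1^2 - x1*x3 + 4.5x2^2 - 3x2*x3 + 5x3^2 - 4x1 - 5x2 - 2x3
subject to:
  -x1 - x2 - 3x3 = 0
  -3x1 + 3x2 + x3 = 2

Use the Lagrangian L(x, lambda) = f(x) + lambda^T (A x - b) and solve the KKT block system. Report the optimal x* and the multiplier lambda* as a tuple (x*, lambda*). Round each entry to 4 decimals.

Form the Lagrangian:
  L(x, lambda) = (1/2) x^T Q x + c^T x + lambda^T (A x - b)
Stationarity (grad_x L = 0): Q x + c + A^T lambda = 0.
Primal feasibility: A x = b.

This gives the KKT block system:
  [ Q   A^T ] [ x     ]   [-c ]
  [ A    0  ] [ lambda ] = [ b ]

Solving the linear system:
  x*      = (-0.1395, 0.5756, -0.1454)
  lambda* = (-1.9676, -0.8615)
  f(x*)   = -0.1532

x* = (-0.1395, 0.5756, -0.1454), lambda* = (-1.9676, -0.8615)


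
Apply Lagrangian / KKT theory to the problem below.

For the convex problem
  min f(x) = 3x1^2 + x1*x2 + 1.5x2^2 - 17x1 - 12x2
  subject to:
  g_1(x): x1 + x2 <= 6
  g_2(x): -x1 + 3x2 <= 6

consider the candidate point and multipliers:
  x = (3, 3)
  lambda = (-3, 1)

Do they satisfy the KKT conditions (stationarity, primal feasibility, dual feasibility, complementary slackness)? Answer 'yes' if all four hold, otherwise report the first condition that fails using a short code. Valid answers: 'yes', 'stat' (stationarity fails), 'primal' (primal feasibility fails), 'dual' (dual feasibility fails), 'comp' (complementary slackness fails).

Gradient of f: grad f(x) = Q x + c = (4, 0)
Constraint values g_i(x) = a_i^T x - b_i:
  g_1((3, 3)) = 0
  g_2((3, 3)) = 0
Stationarity residual: grad f(x) + sum_i lambda_i a_i = (0, 0)
  -> stationarity OK
Primal feasibility (all g_i <= 0): OK
Dual feasibility (all lambda_i >= 0): FAILS
Complementary slackness (lambda_i * g_i(x) = 0 for all i): OK

Verdict: the first failing condition is dual_feasibility -> dual.

dual


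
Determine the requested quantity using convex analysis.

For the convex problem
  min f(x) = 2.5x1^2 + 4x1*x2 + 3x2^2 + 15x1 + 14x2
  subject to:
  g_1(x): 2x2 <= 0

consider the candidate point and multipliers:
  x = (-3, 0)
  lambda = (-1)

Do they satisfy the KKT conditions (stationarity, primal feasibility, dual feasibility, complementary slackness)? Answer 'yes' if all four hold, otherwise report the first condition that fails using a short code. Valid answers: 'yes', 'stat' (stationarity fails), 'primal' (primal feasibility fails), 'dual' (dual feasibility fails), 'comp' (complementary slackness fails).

Gradient of f: grad f(x) = Q x + c = (0, 2)
Constraint values g_i(x) = a_i^T x - b_i:
  g_1((-3, 0)) = 0
Stationarity residual: grad f(x) + sum_i lambda_i a_i = (0, 0)
  -> stationarity OK
Primal feasibility (all g_i <= 0): OK
Dual feasibility (all lambda_i >= 0): FAILS
Complementary slackness (lambda_i * g_i(x) = 0 for all i): OK

Verdict: the first failing condition is dual_feasibility -> dual.

dual


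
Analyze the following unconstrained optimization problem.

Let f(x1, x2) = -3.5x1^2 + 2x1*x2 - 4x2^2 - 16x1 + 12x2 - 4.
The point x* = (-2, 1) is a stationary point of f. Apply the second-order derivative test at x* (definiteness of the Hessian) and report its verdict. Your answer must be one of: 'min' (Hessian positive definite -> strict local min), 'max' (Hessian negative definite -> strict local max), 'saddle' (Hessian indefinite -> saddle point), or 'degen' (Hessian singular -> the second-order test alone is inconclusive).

Compute the Hessian H = grad^2 f:
  H = [[-7, 2], [2, -8]]
Verify stationarity: grad f(x*) = H x* + g = (0, 0).
Eigenvalues of H: -9.5616, -5.4384.
Both eigenvalues < 0, so H is negative definite -> x* is a strict local max.

max


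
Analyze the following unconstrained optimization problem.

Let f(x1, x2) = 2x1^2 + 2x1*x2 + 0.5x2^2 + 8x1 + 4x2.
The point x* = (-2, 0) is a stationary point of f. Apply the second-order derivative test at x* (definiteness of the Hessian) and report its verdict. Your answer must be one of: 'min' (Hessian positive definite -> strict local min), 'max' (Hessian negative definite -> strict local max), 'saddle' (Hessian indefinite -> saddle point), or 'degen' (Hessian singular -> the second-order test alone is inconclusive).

Compute the Hessian H = grad^2 f:
  H = [[4, 2], [2, 1]]
Verify stationarity: grad f(x*) = H x* + g = (0, 0).
Eigenvalues of H: 0, 5.
H has a zero eigenvalue (singular; positive semidefinite but not definite), so H is neither positive definite, negative definite, nor indefinite. The second-order test alone is inconclusive -> degen.
(Indeed, f is constant along the null direction of H through x*, so x* is not a strict local extremum.)

degen


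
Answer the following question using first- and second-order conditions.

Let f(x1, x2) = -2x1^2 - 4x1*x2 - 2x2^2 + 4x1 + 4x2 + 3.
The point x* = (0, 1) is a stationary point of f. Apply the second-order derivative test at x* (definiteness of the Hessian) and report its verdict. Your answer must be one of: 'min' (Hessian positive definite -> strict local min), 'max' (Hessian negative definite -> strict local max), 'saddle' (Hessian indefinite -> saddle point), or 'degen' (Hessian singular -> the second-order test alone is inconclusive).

Compute the Hessian H = grad^2 f:
  H = [[-4, -4], [-4, -4]]
Verify stationarity: grad f(x*) = H x* + g = (0, 0).
Eigenvalues of H: -8, 0.
H has a zero eigenvalue (singular; negative semidefinite but not definite), so H is neither positive definite, negative definite, nor indefinite. The second-order test alone is inconclusive -> degen.
(Indeed, f is constant along the null direction of H through x*, so x* is not a strict local extremum.)

degen


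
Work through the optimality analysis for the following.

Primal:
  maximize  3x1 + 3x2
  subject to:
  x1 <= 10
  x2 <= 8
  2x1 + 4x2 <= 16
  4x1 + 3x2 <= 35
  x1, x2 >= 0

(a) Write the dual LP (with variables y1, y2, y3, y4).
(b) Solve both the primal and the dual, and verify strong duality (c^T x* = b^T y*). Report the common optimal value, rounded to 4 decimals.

The standard primal-dual pair for 'max c^T x s.t. A x <= b, x >= 0' is:
  Dual:  min b^T y  s.t.  A^T y >= c,  y >= 0.

So the dual LP is:
  minimize  10y1 + 8y2 + 16y3 + 35y4
  subject to:
    y1 + 2y3 + 4y4 >= 3
    y2 + 4y3 + 3y4 >= 3
    y1, y2, y3, y4 >= 0

Solving the primal: x* = (8, 0).
  primal value c^T x* = 24.
Solving the dual: y* = (0, 0, 1.5, 0).
  dual value b^T y* = 24.
Strong duality: c^T x* = b^T y*. Confirmed.

24


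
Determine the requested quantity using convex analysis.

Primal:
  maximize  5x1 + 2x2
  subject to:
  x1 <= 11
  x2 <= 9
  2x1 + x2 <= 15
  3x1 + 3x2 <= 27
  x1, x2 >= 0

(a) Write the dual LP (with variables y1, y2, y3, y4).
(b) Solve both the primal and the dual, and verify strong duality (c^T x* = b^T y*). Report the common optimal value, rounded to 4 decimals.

The standard primal-dual pair for 'max c^T x s.t. A x <= b, x >= 0' is:
  Dual:  min b^T y  s.t.  A^T y >= c,  y >= 0.

So the dual LP is:
  minimize  11y1 + 9y2 + 15y3 + 27y4
  subject to:
    y1 + 2y3 + 3y4 >= 5
    y2 + y3 + 3y4 >= 2
    y1, y2, y3, y4 >= 0

Solving the primal: x* = (7.5, 0).
  primal value c^T x* = 37.5.
Solving the dual: y* = (0, 0, 2.5, 0).
  dual value b^T y* = 37.5.
Strong duality: c^T x* = b^T y*. Confirmed.

37.5


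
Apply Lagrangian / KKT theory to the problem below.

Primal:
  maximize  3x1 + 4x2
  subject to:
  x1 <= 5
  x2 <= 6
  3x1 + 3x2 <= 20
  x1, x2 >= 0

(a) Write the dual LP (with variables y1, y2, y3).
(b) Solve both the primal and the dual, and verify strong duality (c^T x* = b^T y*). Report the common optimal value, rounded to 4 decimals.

The standard primal-dual pair for 'max c^T x s.t. A x <= b, x >= 0' is:
  Dual:  min b^T y  s.t.  A^T y >= c,  y >= 0.

So the dual LP is:
  minimize  5y1 + 6y2 + 20y3
  subject to:
    y1 + 3y3 >= 3
    y2 + 3y3 >= 4
    y1, y2, y3 >= 0

Solving the primal: x* = (0.6667, 6).
  primal value c^T x* = 26.
Solving the dual: y* = (0, 1, 1).
  dual value b^T y* = 26.
Strong duality: c^T x* = b^T y*. Confirmed.

26


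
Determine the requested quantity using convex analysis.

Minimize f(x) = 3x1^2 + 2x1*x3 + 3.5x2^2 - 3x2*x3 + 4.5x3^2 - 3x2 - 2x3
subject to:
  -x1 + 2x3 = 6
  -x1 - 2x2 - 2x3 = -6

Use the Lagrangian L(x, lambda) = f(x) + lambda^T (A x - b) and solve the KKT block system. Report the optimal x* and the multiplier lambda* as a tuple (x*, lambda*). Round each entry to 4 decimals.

Form the Lagrangian:
  L(x, lambda) = (1/2) x^T Q x + c^T x + lambda^T (A x - b)
Stationarity (grad_x L = 0): Q x + c + A^T lambda = 0.
Primal feasibility: A x = b.

This gives the KKT block system:
  [ Q   A^T ] [ x     ]   [-c ]
  [ A    0  ] [ lambda ] = [ b ]

Solving the linear system:
  x*      = (-1.5062, 1.5062, 2.2469)
  lambda* = (-4.9444, 0.4012)
  f(x*)   = 11.5309

x* = (-1.5062, 1.5062, 2.2469), lambda* = (-4.9444, 0.4012)


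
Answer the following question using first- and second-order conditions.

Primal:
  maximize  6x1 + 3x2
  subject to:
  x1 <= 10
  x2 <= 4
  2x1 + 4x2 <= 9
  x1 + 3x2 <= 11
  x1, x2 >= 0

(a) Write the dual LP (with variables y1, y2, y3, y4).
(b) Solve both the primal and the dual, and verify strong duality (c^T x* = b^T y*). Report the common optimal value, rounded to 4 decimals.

The standard primal-dual pair for 'max c^T x s.t. A x <= b, x >= 0' is:
  Dual:  min b^T y  s.t.  A^T y >= c,  y >= 0.

So the dual LP is:
  minimize  10y1 + 4y2 + 9y3 + 11y4
  subject to:
    y1 + 2y3 + y4 >= 6
    y2 + 4y3 + 3y4 >= 3
    y1, y2, y3, y4 >= 0

Solving the primal: x* = (4.5, 0).
  primal value c^T x* = 27.
Solving the dual: y* = (0, 0, 3, 0).
  dual value b^T y* = 27.
Strong duality: c^T x* = b^T y*. Confirmed.

27


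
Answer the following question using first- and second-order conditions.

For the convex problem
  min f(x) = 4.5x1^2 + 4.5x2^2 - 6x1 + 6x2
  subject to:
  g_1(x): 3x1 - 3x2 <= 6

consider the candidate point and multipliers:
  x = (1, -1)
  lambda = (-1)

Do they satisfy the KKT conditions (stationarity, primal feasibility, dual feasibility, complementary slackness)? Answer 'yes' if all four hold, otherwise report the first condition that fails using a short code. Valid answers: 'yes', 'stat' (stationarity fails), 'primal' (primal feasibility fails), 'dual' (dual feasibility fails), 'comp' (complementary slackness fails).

Gradient of f: grad f(x) = Q x + c = (3, -3)
Constraint values g_i(x) = a_i^T x - b_i:
  g_1((1, -1)) = 0
Stationarity residual: grad f(x) + sum_i lambda_i a_i = (0, 0)
  -> stationarity OK
Primal feasibility (all g_i <= 0): OK
Dual feasibility (all lambda_i >= 0): FAILS
Complementary slackness (lambda_i * g_i(x) = 0 for all i): OK

Verdict: the first failing condition is dual_feasibility -> dual.

dual


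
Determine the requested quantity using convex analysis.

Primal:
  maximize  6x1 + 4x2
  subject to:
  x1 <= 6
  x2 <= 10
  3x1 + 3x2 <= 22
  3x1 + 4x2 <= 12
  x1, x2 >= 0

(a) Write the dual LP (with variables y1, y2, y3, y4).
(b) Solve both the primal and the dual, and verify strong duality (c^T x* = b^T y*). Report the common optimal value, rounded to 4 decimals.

The standard primal-dual pair for 'max c^T x s.t. A x <= b, x >= 0' is:
  Dual:  min b^T y  s.t.  A^T y >= c,  y >= 0.

So the dual LP is:
  minimize  6y1 + 10y2 + 22y3 + 12y4
  subject to:
    y1 + 3y3 + 3y4 >= 6
    y2 + 3y3 + 4y4 >= 4
    y1, y2, y3, y4 >= 0

Solving the primal: x* = (4, 0).
  primal value c^T x* = 24.
Solving the dual: y* = (0, 0, 0, 2).
  dual value b^T y* = 24.
Strong duality: c^T x* = b^T y*. Confirmed.

24


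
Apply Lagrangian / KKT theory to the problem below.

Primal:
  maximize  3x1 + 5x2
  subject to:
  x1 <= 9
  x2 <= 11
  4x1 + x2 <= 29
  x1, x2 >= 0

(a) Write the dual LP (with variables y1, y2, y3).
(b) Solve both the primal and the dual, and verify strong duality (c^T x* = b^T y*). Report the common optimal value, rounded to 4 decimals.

The standard primal-dual pair for 'max c^T x s.t. A x <= b, x >= 0' is:
  Dual:  min b^T y  s.t.  A^T y >= c,  y >= 0.

So the dual LP is:
  minimize  9y1 + 11y2 + 29y3
  subject to:
    y1 + 4y3 >= 3
    y2 + y3 >= 5
    y1, y2, y3 >= 0

Solving the primal: x* = (4.5, 11).
  primal value c^T x* = 68.5.
Solving the dual: y* = (0, 4.25, 0.75).
  dual value b^T y* = 68.5.
Strong duality: c^T x* = b^T y*. Confirmed.

68.5


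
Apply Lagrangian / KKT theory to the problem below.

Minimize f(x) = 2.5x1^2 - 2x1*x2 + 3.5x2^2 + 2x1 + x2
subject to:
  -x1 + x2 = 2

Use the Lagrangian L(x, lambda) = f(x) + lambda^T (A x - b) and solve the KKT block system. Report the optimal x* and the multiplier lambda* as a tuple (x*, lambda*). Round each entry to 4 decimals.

Form the Lagrangian:
  L(x, lambda) = (1/2) x^T Q x + c^T x + lambda^T (A x - b)
Stationarity (grad_x L = 0): Q x + c + A^T lambda = 0.
Primal feasibility: A x = b.

This gives the KKT block system:
  [ Q   A^T ] [ x     ]   [-c ]
  [ A    0  ] [ lambda ] = [ b ]

Solving the linear system:
  x*      = (-1.625, 0.375)
  lambda* = (-6.875)
  f(x*)   = 5.4375

x* = (-1.625, 0.375), lambda* = (-6.875)


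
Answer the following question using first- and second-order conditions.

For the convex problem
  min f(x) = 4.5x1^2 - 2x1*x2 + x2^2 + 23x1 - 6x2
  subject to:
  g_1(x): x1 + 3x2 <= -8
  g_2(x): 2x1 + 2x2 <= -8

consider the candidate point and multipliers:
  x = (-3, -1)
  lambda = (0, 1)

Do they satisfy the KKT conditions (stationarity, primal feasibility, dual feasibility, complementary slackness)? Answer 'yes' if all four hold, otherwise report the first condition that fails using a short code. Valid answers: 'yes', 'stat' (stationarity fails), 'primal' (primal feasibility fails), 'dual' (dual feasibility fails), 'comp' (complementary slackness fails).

Gradient of f: grad f(x) = Q x + c = (-2, -2)
Constraint values g_i(x) = a_i^T x - b_i:
  g_1((-3, -1)) = 2
  g_2((-3, -1)) = 0
Stationarity residual: grad f(x) + sum_i lambda_i a_i = (0, 0)
  -> stationarity OK
Primal feasibility (all g_i <= 0): FAILS
Dual feasibility (all lambda_i >= 0): OK
Complementary slackness (lambda_i * g_i(x) = 0 for all i): OK

Verdict: the first failing condition is primal_feasibility -> primal.

primal


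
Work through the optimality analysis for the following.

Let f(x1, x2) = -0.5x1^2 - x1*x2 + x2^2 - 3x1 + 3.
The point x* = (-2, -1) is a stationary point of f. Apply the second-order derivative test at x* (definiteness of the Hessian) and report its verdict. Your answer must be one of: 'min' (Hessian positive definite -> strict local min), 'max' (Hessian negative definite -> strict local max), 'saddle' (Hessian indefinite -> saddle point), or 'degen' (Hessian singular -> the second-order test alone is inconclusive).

Compute the Hessian H = grad^2 f:
  H = [[-1, -1], [-1, 2]]
Verify stationarity: grad f(x*) = H x* + g = (0, 0).
Eigenvalues of H: -1.3028, 2.3028.
Eigenvalues have mixed signs, so H is indefinite -> x* is a saddle point.

saddle


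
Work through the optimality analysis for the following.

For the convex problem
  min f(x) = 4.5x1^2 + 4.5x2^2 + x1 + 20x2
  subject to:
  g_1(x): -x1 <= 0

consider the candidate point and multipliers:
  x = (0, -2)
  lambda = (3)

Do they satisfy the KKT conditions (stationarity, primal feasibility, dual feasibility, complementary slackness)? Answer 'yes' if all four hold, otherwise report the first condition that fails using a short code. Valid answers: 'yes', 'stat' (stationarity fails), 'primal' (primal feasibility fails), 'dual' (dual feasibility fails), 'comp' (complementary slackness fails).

Gradient of f: grad f(x) = Q x + c = (1, 2)
Constraint values g_i(x) = a_i^T x - b_i:
  g_1((0, -2)) = 0
Stationarity residual: grad f(x) + sum_i lambda_i a_i = (-2, 2)
  -> stationarity FAILS
Primal feasibility (all g_i <= 0): OK
Dual feasibility (all lambda_i >= 0): OK
Complementary slackness (lambda_i * g_i(x) = 0 for all i): OK

Verdict: the first failing condition is stationarity -> stat.

stat


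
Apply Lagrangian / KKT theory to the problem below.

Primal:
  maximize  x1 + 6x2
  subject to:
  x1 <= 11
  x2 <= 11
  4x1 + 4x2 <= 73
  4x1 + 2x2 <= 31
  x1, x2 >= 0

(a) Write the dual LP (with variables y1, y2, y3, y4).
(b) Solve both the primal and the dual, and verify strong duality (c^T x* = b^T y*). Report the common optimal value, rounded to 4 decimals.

The standard primal-dual pair for 'max c^T x s.t. A x <= b, x >= 0' is:
  Dual:  min b^T y  s.t.  A^T y >= c,  y >= 0.

So the dual LP is:
  minimize  11y1 + 11y2 + 73y3 + 31y4
  subject to:
    y1 + 4y3 + 4y4 >= 1
    y2 + 4y3 + 2y4 >= 6
    y1, y2, y3, y4 >= 0

Solving the primal: x* = (2.25, 11).
  primal value c^T x* = 68.25.
Solving the dual: y* = (0, 5.5, 0, 0.25).
  dual value b^T y* = 68.25.
Strong duality: c^T x* = b^T y*. Confirmed.

68.25


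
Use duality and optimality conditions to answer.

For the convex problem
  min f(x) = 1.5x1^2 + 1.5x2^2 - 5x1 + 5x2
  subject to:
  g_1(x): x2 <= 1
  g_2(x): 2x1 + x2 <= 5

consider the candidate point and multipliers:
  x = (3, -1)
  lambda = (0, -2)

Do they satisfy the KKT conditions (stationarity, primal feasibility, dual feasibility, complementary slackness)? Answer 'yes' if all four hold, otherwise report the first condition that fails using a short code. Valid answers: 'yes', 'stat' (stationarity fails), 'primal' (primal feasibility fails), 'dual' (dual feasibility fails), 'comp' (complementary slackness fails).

Gradient of f: grad f(x) = Q x + c = (4, 2)
Constraint values g_i(x) = a_i^T x - b_i:
  g_1((3, -1)) = -2
  g_2((3, -1)) = 0
Stationarity residual: grad f(x) + sum_i lambda_i a_i = (0, 0)
  -> stationarity OK
Primal feasibility (all g_i <= 0): OK
Dual feasibility (all lambda_i >= 0): FAILS
Complementary slackness (lambda_i * g_i(x) = 0 for all i): OK

Verdict: the first failing condition is dual_feasibility -> dual.

dual


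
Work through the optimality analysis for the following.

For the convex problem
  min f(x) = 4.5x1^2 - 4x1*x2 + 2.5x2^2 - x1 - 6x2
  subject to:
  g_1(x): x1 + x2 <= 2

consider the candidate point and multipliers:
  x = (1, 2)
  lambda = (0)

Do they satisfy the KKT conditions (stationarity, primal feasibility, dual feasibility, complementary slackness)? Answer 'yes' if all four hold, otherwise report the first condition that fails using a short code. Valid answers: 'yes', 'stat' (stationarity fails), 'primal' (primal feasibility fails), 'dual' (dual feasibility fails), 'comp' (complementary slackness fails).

Gradient of f: grad f(x) = Q x + c = (0, 0)
Constraint values g_i(x) = a_i^T x - b_i:
  g_1((1, 2)) = 1
Stationarity residual: grad f(x) + sum_i lambda_i a_i = (0, 0)
  -> stationarity OK
Primal feasibility (all g_i <= 0): FAILS
Dual feasibility (all lambda_i >= 0): OK
Complementary slackness (lambda_i * g_i(x) = 0 for all i): OK

Verdict: the first failing condition is primal_feasibility -> primal.

primal


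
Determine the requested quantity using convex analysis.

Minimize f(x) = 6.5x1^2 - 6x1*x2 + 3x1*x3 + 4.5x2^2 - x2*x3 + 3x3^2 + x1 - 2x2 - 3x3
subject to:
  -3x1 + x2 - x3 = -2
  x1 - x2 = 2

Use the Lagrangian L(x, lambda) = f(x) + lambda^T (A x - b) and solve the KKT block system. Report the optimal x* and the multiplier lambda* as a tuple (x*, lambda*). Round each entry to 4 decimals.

Form the Lagrangian:
  L(x, lambda) = (1/2) x^T Q x + c^T x + lambda^T (A x - b)
Stationarity (grad_x L = 0): Q x + c + A^T lambda = 0.
Primal feasibility: A x = b.

This gives the KKT block system:
  [ Q   A^T ] [ x     ]   [-c ]
  [ A    0  ] [ lambda ] = [ b ]

Solving the linear system:
  x*      = (0.1923, -1.8077, -0.3846)
  lambda* = (-2.9231, -21.9615)
  f(x*)   = 21.5192

x* = (0.1923, -1.8077, -0.3846), lambda* = (-2.9231, -21.9615)


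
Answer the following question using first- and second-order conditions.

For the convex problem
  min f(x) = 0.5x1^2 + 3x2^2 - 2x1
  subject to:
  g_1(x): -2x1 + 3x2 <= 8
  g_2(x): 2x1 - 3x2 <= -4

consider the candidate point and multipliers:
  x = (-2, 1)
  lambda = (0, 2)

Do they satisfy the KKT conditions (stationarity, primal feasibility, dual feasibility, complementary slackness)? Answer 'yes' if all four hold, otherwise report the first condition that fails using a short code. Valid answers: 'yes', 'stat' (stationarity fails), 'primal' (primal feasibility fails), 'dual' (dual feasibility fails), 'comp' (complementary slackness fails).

Gradient of f: grad f(x) = Q x + c = (-4, 6)
Constraint values g_i(x) = a_i^T x - b_i:
  g_1((-2, 1)) = -1
  g_2((-2, 1)) = -3
Stationarity residual: grad f(x) + sum_i lambda_i a_i = (0, 0)
  -> stationarity OK
Primal feasibility (all g_i <= 0): OK
Dual feasibility (all lambda_i >= 0): OK
Complementary slackness (lambda_i * g_i(x) = 0 for all i): FAILS

Verdict: the first failing condition is complementary_slackness -> comp.

comp


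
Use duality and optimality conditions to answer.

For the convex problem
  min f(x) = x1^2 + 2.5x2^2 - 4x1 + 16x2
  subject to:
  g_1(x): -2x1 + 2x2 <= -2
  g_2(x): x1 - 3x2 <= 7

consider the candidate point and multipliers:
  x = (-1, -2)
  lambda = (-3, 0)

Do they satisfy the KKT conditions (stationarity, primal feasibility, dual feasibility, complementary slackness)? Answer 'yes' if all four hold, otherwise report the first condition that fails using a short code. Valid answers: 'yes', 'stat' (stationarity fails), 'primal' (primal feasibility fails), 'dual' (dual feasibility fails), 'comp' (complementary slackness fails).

Gradient of f: grad f(x) = Q x + c = (-6, 6)
Constraint values g_i(x) = a_i^T x - b_i:
  g_1((-1, -2)) = 0
  g_2((-1, -2)) = -2
Stationarity residual: grad f(x) + sum_i lambda_i a_i = (0, 0)
  -> stationarity OK
Primal feasibility (all g_i <= 0): OK
Dual feasibility (all lambda_i >= 0): FAILS
Complementary slackness (lambda_i * g_i(x) = 0 for all i): OK

Verdict: the first failing condition is dual_feasibility -> dual.

dual


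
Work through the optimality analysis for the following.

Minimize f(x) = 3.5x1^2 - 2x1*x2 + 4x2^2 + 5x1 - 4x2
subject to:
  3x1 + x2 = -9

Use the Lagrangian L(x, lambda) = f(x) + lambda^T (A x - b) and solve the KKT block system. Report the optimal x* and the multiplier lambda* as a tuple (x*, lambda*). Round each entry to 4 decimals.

Form the Lagrangian:
  L(x, lambda) = (1/2) x^T Q x + c^T x + lambda^T (A x - b)
Stationarity (grad_x L = 0): Q x + c + A^T lambda = 0.
Primal feasibility: A x = b.

This gives the KKT block system:
  [ Q   A^T ] [ x     ]   [-c ]
  [ A    0  ] [ lambda ] = [ b ]

Solving the linear system:
  x*      = (-2.7582, -0.7253)
  lambda* = (4.2857)
  f(x*)   = 13.8407

x* = (-2.7582, -0.7253), lambda* = (4.2857)


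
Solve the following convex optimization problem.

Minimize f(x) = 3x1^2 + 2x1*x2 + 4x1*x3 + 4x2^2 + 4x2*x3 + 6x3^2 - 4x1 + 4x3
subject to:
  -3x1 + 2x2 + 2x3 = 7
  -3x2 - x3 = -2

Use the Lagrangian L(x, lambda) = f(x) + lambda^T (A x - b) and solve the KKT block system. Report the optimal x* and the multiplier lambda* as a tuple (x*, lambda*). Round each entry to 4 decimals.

Form the Lagrangian:
  L(x, lambda) = (1/2) x^T Q x + c^T x + lambda^T (A x - b)
Stationarity (grad_x L = 0): Q x + c + A^T lambda = 0.
Primal feasibility: A x = b.

This gives the KKT block system:
  [ Q   A^T ] [ x     ]   [-c ]
  [ A    0  ] [ lambda ] = [ b ]

Solving the linear system:
  x*      = (-1.6529, 0.4897, 0.5309)
  lambda* = (-3.6048, -1.4914)
  f(x*)   = 15.4931

x* = (-1.6529, 0.4897, 0.5309), lambda* = (-3.6048, -1.4914)


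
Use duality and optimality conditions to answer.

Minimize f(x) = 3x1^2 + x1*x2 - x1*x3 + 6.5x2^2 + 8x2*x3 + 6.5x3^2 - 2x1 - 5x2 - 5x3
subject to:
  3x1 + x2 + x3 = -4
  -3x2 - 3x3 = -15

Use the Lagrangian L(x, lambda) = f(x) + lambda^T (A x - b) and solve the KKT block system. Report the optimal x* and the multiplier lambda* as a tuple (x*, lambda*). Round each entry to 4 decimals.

Form the Lagrangian:
  L(x, lambda) = (1/2) x^T Q x + c^T x + lambda^T (A x - b)
Stationarity (grad_x L = 0): Q x + c + A^T lambda = 0.
Primal feasibility: A x = b.

This gives the KKT block system:
  [ Q   A^T ] [ x     ]   [-c ]
  [ A    0  ] [ lambda ] = [ b ]

Solving the linear system:
  x*      = (-3, 3.1, 1.9)
  lambda* = (6.2667, 17.9222)
  f(x*)   = 137.45

x* = (-3, 3.1, 1.9), lambda* = (6.2667, 17.9222)


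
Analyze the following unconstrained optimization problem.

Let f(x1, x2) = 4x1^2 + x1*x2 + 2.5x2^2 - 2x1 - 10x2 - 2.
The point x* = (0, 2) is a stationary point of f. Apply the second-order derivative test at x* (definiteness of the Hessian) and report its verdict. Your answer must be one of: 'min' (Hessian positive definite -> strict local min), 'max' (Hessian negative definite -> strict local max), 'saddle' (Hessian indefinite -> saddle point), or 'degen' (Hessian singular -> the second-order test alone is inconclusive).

Compute the Hessian H = grad^2 f:
  H = [[8, 1], [1, 5]]
Verify stationarity: grad f(x*) = H x* + g = (0, 0).
Eigenvalues of H: 4.6972, 8.3028.
Both eigenvalues > 0, so H is positive definite -> x* is a strict local min.

min


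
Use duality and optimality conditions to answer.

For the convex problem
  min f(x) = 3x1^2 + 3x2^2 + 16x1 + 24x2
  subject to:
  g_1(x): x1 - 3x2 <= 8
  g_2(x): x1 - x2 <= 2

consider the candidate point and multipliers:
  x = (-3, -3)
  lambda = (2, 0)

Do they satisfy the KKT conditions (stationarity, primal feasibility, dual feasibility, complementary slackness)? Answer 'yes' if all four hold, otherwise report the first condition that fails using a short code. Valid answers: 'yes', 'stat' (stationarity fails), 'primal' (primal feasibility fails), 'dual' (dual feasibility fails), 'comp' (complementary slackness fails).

Gradient of f: grad f(x) = Q x + c = (-2, 6)
Constraint values g_i(x) = a_i^T x - b_i:
  g_1((-3, -3)) = -2
  g_2((-3, -3)) = -2
Stationarity residual: grad f(x) + sum_i lambda_i a_i = (0, 0)
  -> stationarity OK
Primal feasibility (all g_i <= 0): OK
Dual feasibility (all lambda_i >= 0): OK
Complementary slackness (lambda_i * g_i(x) = 0 for all i): FAILS

Verdict: the first failing condition is complementary_slackness -> comp.

comp


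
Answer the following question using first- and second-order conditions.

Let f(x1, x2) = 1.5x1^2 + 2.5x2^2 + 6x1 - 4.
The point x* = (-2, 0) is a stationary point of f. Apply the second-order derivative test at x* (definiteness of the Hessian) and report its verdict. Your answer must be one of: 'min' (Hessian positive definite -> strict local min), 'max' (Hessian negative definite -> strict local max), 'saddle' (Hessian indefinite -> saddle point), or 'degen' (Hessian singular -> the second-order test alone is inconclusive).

Compute the Hessian H = grad^2 f:
  H = [[3, 0], [0, 5]]
Verify stationarity: grad f(x*) = H x* + g = (0, 0).
Eigenvalues of H: 3, 5.
Both eigenvalues > 0, so H is positive definite -> x* is a strict local min.

min


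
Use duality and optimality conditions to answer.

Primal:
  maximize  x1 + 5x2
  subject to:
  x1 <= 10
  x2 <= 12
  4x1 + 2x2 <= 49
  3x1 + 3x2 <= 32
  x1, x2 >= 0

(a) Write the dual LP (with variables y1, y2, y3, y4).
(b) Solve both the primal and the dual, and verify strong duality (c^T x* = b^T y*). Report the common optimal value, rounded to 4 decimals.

The standard primal-dual pair for 'max c^T x s.t. A x <= b, x >= 0' is:
  Dual:  min b^T y  s.t.  A^T y >= c,  y >= 0.

So the dual LP is:
  minimize  10y1 + 12y2 + 49y3 + 32y4
  subject to:
    y1 + 4y3 + 3y4 >= 1
    y2 + 2y3 + 3y4 >= 5
    y1, y2, y3, y4 >= 0

Solving the primal: x* = (0, 10.6667).
  primal value c^T x* = 53.3333.
Solving the dual: y* = (0, 0, 0, 1.6667).
  dual value b^T y* = 53.3333.
Strong duality: c^T x* = b^T y*. Confirmed.

53.3333


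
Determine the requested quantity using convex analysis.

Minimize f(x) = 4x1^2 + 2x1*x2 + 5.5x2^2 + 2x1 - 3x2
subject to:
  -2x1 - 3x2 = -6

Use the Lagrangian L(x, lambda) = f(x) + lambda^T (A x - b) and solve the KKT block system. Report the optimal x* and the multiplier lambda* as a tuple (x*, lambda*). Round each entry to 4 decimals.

Form the Lagrangian:
  L(x, lambda) = (1/2) x^T Q x + c^T x + lambda^T (A x - b)
Stationarity (grad_x L = 0): Q x + c + A^T lambda = 0.
Primal feasibility: A x = b.

This gives the KKT block system:
  [ Q   A^T ] [ x     ]   [-c ]
  [ A    0  ] [ lambda ] = [ b ]

Solving the linear system:
  x*      = (0.6522, 1.5652)
  lambda* = (5.1739)
  f(x*)   = 13.8261

x* = (0.6522, 1.5652), lambda* = (5.1739)


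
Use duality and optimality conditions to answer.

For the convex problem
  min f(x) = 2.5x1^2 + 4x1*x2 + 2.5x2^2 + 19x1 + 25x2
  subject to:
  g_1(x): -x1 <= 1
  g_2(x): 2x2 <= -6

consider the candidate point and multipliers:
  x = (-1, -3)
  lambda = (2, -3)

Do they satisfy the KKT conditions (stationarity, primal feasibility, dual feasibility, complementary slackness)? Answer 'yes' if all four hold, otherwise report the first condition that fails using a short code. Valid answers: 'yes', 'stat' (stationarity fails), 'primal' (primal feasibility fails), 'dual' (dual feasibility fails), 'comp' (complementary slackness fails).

Gradient of f: grad f(x) = Q x + c = (2, 6)
Constraint values g_i(x) = a_i^T x - b_i:
  g_1((-1, -3)) = 0
  g_2((-1, -3)) = 0
Stationarity residual: grad f(x) + sum_i lambda_i a_i = (0, 0)
  -> stationarity OK
Primal feasibility (all g_i <= 0): OK
Dual feasibility (all lambda_i >= 0): FAILS
Complementary slackness (lambda_i * g_i(x) = 0 for all i): OK

Verdict: the first failing condition is dual_feasibility -> dual.

dual


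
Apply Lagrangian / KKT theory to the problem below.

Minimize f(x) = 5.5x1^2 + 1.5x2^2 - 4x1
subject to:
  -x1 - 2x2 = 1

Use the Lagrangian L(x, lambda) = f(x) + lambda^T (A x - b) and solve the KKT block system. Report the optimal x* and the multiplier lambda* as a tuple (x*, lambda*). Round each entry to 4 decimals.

Form the Lagrangian:
  L(x, lambda) = (1/2) x^T Q x + c^T x + lambda^T (A x - b)
Stationarity (grad_x L = 0): Q x + c + A^T lambda = 0.
Primal feasibility: A x = b.

This gives the KKT block system:
  [ Q   A^T ] [ x     ]   [-c ]
  [ A    0  ] [ lambda ] = [ b ]

Solving the linear system:
  x*      = (0.2766, -0.6383)
  lambda* = (-0.9574)
  f(x*)   = -0.0745

x* = (0.2766, -0.6383), lambda* = (-0.9574)


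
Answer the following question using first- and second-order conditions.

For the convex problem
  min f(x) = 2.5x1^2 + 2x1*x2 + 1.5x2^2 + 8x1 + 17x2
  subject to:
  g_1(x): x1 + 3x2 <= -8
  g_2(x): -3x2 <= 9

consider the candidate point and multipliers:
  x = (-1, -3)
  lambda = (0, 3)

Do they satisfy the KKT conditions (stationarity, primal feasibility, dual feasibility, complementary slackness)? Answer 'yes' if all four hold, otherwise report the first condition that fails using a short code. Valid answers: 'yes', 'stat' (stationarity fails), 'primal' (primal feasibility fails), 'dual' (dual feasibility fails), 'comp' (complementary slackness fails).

Gradient of f: grad f(x) = Q x + c = (-3, 6)
Constraint values g_i(x) = a_i^T x - b_i:
  g_1((-1, -3)) = -2
  g_2((-1, -3)) = 0
Stationarity residual: grad f(x) + sum_i lambda_i a_i = (-3, -3)
  -> stationarity FAILS
Primal feasibility (all g_i <= 0): OK
Dual feasibility (all lambda_i >= 0): OK
Complementary slackness (lambda_i * g_i(x) = 0 for all i): OK

Verdict: the first failing condition is stationarity -> stat.

stat


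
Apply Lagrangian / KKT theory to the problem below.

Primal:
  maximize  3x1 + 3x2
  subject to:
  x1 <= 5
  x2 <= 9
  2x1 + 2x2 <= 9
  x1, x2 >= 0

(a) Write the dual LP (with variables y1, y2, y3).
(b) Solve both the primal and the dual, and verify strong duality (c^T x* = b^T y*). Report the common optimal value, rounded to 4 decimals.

The standard primal-dual pair for 'max c^T x s.t. A x <= b, x >= 0' is:
  Dual:  min b^T y  s.t.  A^T y >= c,  y >= 0.

So the dual LP is:
  minimize  5y1 + 9y2 + 9y3
  subject to:
    y1 + 2y3 >= 3
    y2 + 2y3 >= 3
    y1, y2, y3 >= 0

Solving the primal: x* = (4.5, 0).
  primal value c^T x* = 13.5.
Solving the dual: y* = (0, 0, 1.5).
  dual value b^T y* = 13.5.
Strong duality: c^T x* = b^T y*. Confirmed.

13.5
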